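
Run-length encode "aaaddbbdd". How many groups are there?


Input: aaaddbbdd
Scanning for consecutive runs:
  Group 1: 'a' x 3 (positions 0-2)
  Group 2: 'd' x 2 (positions 3-4)
  Group 3: 'b' x 2 (positions 5-6)
  Group 4: 'd' x 2 (positions 7-8)
Total groups: 4

4


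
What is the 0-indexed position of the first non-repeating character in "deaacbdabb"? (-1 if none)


Input: deaacbdabb
Character frequencies:
  'a': 3
  'b': 3
  'c': 1
  'd': 2
  'e': 1
Scanning left to right for freq == 1:
  Position 0 ('d'): freq=2, skip
  Position 1 ('e'): unique! => answer = 1

1


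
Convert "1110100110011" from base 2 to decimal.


Input: "1110100110011" in base 2
Positional expansion:
  Digit '1' (value 1) x 2^12 = 4096
  Digit '1' (value 1) x 2^11 = 2048
  Digit '1' (value 1) x 2^10 = 1024
  Digit '0' (value 0) x 2^9 = 0
  Digit '1' (value 1) x 2^8 = 256
  Digit '0' (value 0) x 2^7 = 0
  Digit '0' (value 0) x 2^6 = 0
  Digit '1' (value 1) x 2^5 = 32
  Digit '1' (value 1) x 2^4 = 16
  Digit '0' (value 0) x 2^3 = 0
  Digit '0' (value 0) x 2^2 = 0
  Digit '1' (value 1) x 2^1 = 2
  Digit '1' (value 1) x 2^0 = 1
Sum = 7475

7475


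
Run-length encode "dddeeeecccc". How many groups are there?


Input: dddeeeecccc
Scanning for consecutive runs:
  Group 1: 'd' x 3 (positions 0-2)
  Group 2: 'e' x 4 (positions 3-6)
  Group 3: 'c' x 4 (positions 7-10)
Total groups: 3

3


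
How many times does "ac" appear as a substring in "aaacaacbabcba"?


Searching for "ac" in "aaacaacbabcba"
Scanning each position:
  Position 0: "aa" => no
  Position 1: "aa" => no
  Position 2: "ac" => MATCH
  Position 3: "ca" => no
  Position 4: "aa" => no
  Position 5: "ac" => MATCH
  Position 6: "cb" => no
  Position 7: "ba" => no
  Position 8: "ab" => no
  Position 9: "bc" => no
  Position 10: "cb" => no
  Position 11: "ba" => no
Total occurrences: 2

2


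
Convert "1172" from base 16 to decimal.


Input: "1172" in base 16
Positional expansion:
  Digit '1' (value 1) x 16^3 = 4096
  Digit '1' (value 1) x 16^2 = 256
  Digit '7' (value 7) x 16^1 = 112
  Digit '2' (value 2) x 16^0 = 2
Sum = 4466

4466


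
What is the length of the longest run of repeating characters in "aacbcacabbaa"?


Input: "aacbcacabbaa"
Scanning for longest run:
  Position 1 ('a'): continues run of 'a', length=2
  Position 2 ('c'): new char, reset run to 1
  Position 3 ('b'): new char, reset run to 1
  Position 4 ('c'): new char, reset run to 1
  Position 5 ('a'): new char, reset run to 1
  Position 6 ('c'): new char, reset run to 1
  Position 7 ('a'): new char, reset run to 1
  Position 8 ('b'): new char, reset run to 1
  Position 9 ('b'): continues run of 'b', length=2
  Position 10 ('a'): new char, reset run to 1
  Position 11 ('a'): continues run of 'a', length=2
Longest run: 'a' with length 2

2


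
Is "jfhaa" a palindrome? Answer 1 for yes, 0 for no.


Input: jfhaa
Reversed: aahfj
  Compare pos 0 ('j') with pos 4 ('a'): MISMATCH
  Compare pos 1 ('f') with pos 3 ('a'): MISMATCH
Result: not a palindrome

0


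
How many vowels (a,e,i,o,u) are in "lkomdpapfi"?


Input: lkomdpapfi
Checking each character:
  'l' at position 0: consonant
  'k' at position 1: consonant
  'o' at position 2: vowel (running total: 1)
  'm' at position 3: consonant
  'd' at position 4: consonant
  'p' at position 5: consonant
  'a' at position 6: vowel (running total: 2)
  'p' at position 7: consonant
  'f' at position 8: consonant
  'i' at position 9: vowel (running total: 3)
Total vowels: 3

3


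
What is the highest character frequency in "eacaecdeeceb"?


Input: eacaecdeeceb
Character counts:
  'a': 2
  'b': 1
  'c': 3
  'd': 1
  'e': 5
Maximum frequency: 5

5


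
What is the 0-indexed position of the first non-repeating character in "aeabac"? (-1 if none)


Input: aeabac
Character frequencies:
  'a': 3
  'b': 1
  'c': 1
  'e': 1
Scanning left to right for freq == 1:
  Position 0 ('a'): freq=3, skip
  Position 1 ('e'): unique! => answer = 1

1


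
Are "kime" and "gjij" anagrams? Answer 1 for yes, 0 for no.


Strings: "kime", "gjij"
Sorted first:  eikm
Sorted second: gijj
Differ at position 0: 'e' vs 'g' => not anagrams

0


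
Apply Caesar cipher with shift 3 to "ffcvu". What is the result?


Caesar cipher: shift "ffcvu" by 3
  'f' (pos 5) + 3 = pos 8 = 'i'
  'f' (pos 5) + 3 = pos 8 = 'i'
  'c' (pos 2) + 3 = pos 5 = 'f'
  'v' (pos 21) + 3 = pos 24 = 'y'
  'u' (pos 20) + 3 = pos 23 = 'x'
Result: iifyx

iifyx


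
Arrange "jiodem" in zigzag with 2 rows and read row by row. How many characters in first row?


Zigzag "jiodem" into 2 rows:
Placing characters:
  'j' => row 0
  'i' => row 1
  'o' => row 0
  'd' => row 1
  'e' => row 0
  'm' => row 1
Rows:
  Row 0: "joe"
  Row 1: "idm"
First row length: 3

3


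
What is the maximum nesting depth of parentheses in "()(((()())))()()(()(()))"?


Input: "()(((()())))()()(()(()))"
Tracking depth:
  Position 0 '(': depth becomes 1
  Position 1 ')': depth becomes 0
  Position 2 '(': depth becomes 1
  Position 3 '(': depth becomes 2
  Position 4 '(': depth becomes 3
  Position 5 '(': depth becomes 4
  Position 6 ')': depth becomes 3
  Position 7 '(': depth becomes 4
  Position 8 ')': depth becomes 3
  Position 9 ')': depth becomes 2
  Position 10 ')': depth becomes 1
  Position 11 ')': depth becomes 0
  Position 12 '(': depth becomes 1
  Position 13 ')': depth becomes 0
  Position 14 '(': depth becomes 1
  Position 15 ')': depth becomes 0
  Position 16 '(': depth becomes 1
  Position 17 '(': depth becomes 2
  Position 18 ')': depth becomes 1
  Position 19 '(': depth becomes 2
  Position 20 '(': depth becomes 3
  Position 21 ')': depth becomes 2
  Position 22 ')': depth becomes 1
  Position 23 ')': depth becomes 0
Maximum depth reached: 4

4


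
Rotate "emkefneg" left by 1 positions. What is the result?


Input: "emkefneg", rotate left by 1
First 1 characters: "e"
Remaining characters: "mkefneg"
Concatenate remaining + first: "mkefneg" + "e" = "mkefnege"

mkefnege


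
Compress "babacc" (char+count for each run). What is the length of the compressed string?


Input: babacc
Runs:
  'b' x 1 => "b1"
  'a' x 1 => "a1"
  'b' x 1 => "b1"
  'a' x 1 => "a1"
  'c' x 2 => "c2"
Compressed: "b1a1b1a1c2"
Compressed length: 10

10


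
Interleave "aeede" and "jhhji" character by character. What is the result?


Interleaving "aeede" and "jhhji":
  Position 0: 'a' from first, 'j' from second => "aj"
  Position 1: 'e' from first, 'h' from second => "eh"
  Position 2: 'e' from first, 'h' from second => "eh"
  Position 3: 'd' from first, 'j' from second => "dj"
  Position 4: 'e' from first, 'i' from second => "ei"
Result: ajehehdjei

ajehehdjei


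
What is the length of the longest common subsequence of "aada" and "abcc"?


LCS of "aada" and "abcc"
DP table:
           a    b    c    c
      0    0    0    0    0
  a   0    1    1    1    1
  a   0    1    1    1    1
  d   0    1    1    1    1
  a   0    1    1    1    1
LCS length = dp[4][4] = 1

1


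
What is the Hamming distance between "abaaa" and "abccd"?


Comparing "abaaa" and "abccd" position by position:
  Position 0: 'a' vs 'a' => same
  Position 1: 'b' vs 'b' => same
  Position 2: 'a' vs 'c' => differ
  Position 3: 'a' vs 'c' => differ
  Position 4: 'a' vs 'd' => differ
Total differences (Hamming distance): 3

3


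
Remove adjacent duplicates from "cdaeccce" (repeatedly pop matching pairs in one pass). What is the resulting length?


Input: cdaeccce
Stack-based adjacent duplicate removal:
  Read 'c': push. Stack: c
  Read 'd': push. Stack: cd
  Read 'a': push. Stack: cda
  Read 'e': push. Stack: cdae
  Read 'c': push. Stack: cdaec
  Read 'c': matches stack top 'c' => pop. Stack: cdae
  Read 'c': push. Stack: cdaec
  Read 'e': push. Stack: cdaece
Final stack: "cdaece" (length 6)

6


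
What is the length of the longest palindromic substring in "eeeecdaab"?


Input: "eeeecdaab"
Checking substrings for palindromes:
  [0:4] "eeee" (len 4) => palindrome
  [0:3] "eee" (len 3) => palindrome
  [1:4] "eee" (len 3) => palindrome
  [0:2] "ee" (len 2) => palindrome
  [1:3] "ee" (len 2) => palindrome
  [2:4] "ee" (len 2) => palindrome
Longest palindromic substring: "eeee" with length 4

4


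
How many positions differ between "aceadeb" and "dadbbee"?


Comparing "aceadeb" and "dadbbee" position by position:
  Position 0: 'a' vs 'd' => DIFFER
  Position 1: 'c' vs 'a' => DIFFER
  Position 2: 'e' vs 'd' => DIFFER
  Position 3: 'a' vs 'b' => DIFFER
  Position 4: 'd' vs 'b' => DIFFER
  Position 5: 'e' vs 'e' => same
  Position 6: 'b' vs 'e' => DIFFER
Positions that differ: 6

6


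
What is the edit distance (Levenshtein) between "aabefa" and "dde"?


Computing edit distance: "aabefa" -> "dde"
DP table:
           d    d    e
      0    1    2    3
  a   1    1    2    3
  a   2    2    2    3
  b   3    3    3    3
  e   4    4    4    3
  f   5    5    5    4
  a   6    6    6    5
Edit distance = dp[6][3] = 5

5


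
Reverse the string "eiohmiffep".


Input: eiohmiffep
Reading characters right to left:
  Position 9: 'p'
  Position 8: 'e'
  Position 7: 'f'
  Position 6: 'f'
  Position 5: 'i'
  Position 4: 'm'
  Position 3: 'h'
  Position 2: 'o'
  Position 1: 'i'
  Position 0: 'e'
Reversed: peffimhoie

peffimhoie


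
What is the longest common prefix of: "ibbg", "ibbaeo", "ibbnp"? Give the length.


Words: ibbg, ibbaeo, ibbnp
  Position 0: all 'i' => match
  Position 1: all 'b' => match
  Position 2: all 'b' => match
  Position 3: ('g', 'a', 'n') => mismatch, stop
LCP = "ibb" (length 3)

3


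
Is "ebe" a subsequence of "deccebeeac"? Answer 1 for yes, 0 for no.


Check if "ebe" is a subsequence of "deccebeeac"
Greedy scan:
  Position 0 ('d'): no match needed
  Position 1 ('e'): matches sub[0] = 'e'
  Position 2 ('c'): no match needed
  Position 3 ('c'): no match needed
  Position 4 ('e'): no match needed
  Position 5 ('b'): matches sub[1] = 'b'
  Position 6 ('e'): matches sub[2] = 'e'
  Position 7 ('e'): no match needed
  Position 8 ('a'): no match needed
  Position 9 ('c'): no match needed
All 3 characters matched => is a subsequence

1


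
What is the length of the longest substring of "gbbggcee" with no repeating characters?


Input: "gbbggcee"
Sliding window (track last position of each char):
  Position 0 ('g'): window [0,0] length 1 -- new best
  Position 1 ('b'): window [0,1] length 2 -- new best
  Position 2 ('b'): repeat (last at 1), move window start to 2
  Position 2 ('b'): window [2,2] length 1
  Position 3 ('g'): window [2,3] length 2
  Position 4 ('g'): repeat (last at 3), move window start to 4
  Position 4 ('g'): window [4,4] length 1
  Position 5 ('c'): window [4,5] length 2
  Position 6 ('e'): window [4,6] length 3 -- new best
  Position 7 ('e'): repeat (last at 6), move window start to 7
  Position 7 ('e'): window [7,7] length 1
Longest substring with no repeats: "gce" with length 3

3


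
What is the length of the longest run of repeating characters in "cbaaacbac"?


Input: "cbaaacbac"
Scanning for longest run:
  Position 1 ('b'): new char, reset run to 1
  Position 2 ('a'): new char, reset run to 1
  Position 3 ('a'): continues run of 'a', length=2
  Position 4 ('a'): continues run of 'a', length=3
  Position 5 ('c'): new char, reset run to 1
  Position 6 ('b'): new char, reset run to 1
  Position 7 ('a'): new char, reset run to 1
  Position 8 ('c'): new char, reset run to 1
Longest run: 'a' with length 3

3


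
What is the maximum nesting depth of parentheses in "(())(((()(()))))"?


Input: "(())(((()(()))))"
Tracking depth:
  Position 0 '(': depth becomes 1
  Position 1 '(': depth becomes 2
  Position 2 ')': depth becomes 1
  Position 3 ')': depth becomes 0
  Position 4 '(': depth becomes 1
  Position 5 '(': depth becomes 2
  Position 6 '(': depth becomes 3
  Position 7 '(': depth becomes 4
  Position 8 ')': depth becomes 3
  Position 9 '(': depth becomes 4
  Position 10 '(': depth becomes 5
  Position 11 ')': depth becomes 4
  Position 12 ')': depth becomes 3
  Position 13 ')': depth becomes 2
  Position 14 ')': depth becomes 1
  Position 15 ')': depth becomes 0
Maximum depth reached: 5

5


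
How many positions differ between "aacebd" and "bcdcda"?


Comparing "aacebd" and "bcdcda" position by position:
  Position 0: 'a' vs 'b' => DIFFER
  Position 1: 'a' vs 'c' => DIFFER
  Position 2: 'c' vs 'd' => DIFFER
  Position 3: 'e' vs 'c' => DIFFER
  Position 4: 'b' vs 'd' => DIFFER
  Position 5: 'd' vs 'a' => DIFFER
Positions that differ: 6

6


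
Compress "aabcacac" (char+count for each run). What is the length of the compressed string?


Input: aabcacac
Runs:
  'a' x 2 => "a2"
  'b' x 1 => "b1"
  'c' x 1 => "c1"
  'a' x 1 => "a1"
  'c' x 1 => "c1"
  'a' x 1 => "a1"
  'c' x 1 => "c1"
Compressed: "a2b1c1a1c1a1c1"
Compressed length: 14

14


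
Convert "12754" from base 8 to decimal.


Input: "12754" in base 8
Positional expansion:
  Digit '1' (value 1) x 8^4 = 4096
  Digit '2' (value 2) x 8^3 = 1024
  Digit '7' (value 7) x 8^2 = 448
  Digit '5' (value 5) x 8^1 = 40
  Digit '4' (value 4) x 8^0 = 4
Sum = 5612

5612


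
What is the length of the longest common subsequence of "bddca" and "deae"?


LCS of "bddca" and "deae"
DP table:
           d    e    a    e
      0    0    0    0    0
  b   0    0    0    0    0
  d   0    1    1    1    1
  d   0    1    1    1    1
  c   0    1    1    1    1
  a   0    1    1    2    2
LCS length = dp[5][4] = 2

2


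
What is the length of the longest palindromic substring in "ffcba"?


Input: "ffcba"
Checking substrings for palindromes:
  [0:2] "ff" (len 2) => palindrome
Longest palindromic substring: "ff" with length 2

2


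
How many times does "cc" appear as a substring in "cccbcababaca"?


Searching for "cc" in "cccbcababaca"
Scanning each position:
  Position 0: "cc" => MATCH
  Position 1: "cc" => MATCH
  Position 2: "cb" => no
  Position 3: "bc" => no
  Position 4: "ca" => no
  Position 5: "ab" => no
  Position 6: "ba" => no
  Position 7: "ab" => no
  Position 8: "ba" => no
  Position 9: "ac" => no
  Position 10: "ca" => no
Total occurrences: 2

2


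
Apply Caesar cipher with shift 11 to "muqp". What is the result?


Caesar cipher: shift "muqp" by 11
  'm' (pos 12) + 11 = pos 23 = 'x'
  'u' (pos 20) + 11 = pos 5 = 'f'
  'q' (pos 16) + 11 = pos 1 = 'b'
  'p' (pos 15) + 11 = pos 0 = 'a'
Result: xfba

xfba


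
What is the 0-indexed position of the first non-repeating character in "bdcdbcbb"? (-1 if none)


Input: bdcdbcbb
Character frequencies:
  'b': 4
  'c': 2
  'd': 2
Scanning left to right for freq == 1:
  Position 0 ('b'): freq=4, skip
  Position 1 ('d'): freq=2, skip
  Position 2 ('c'): freq=2, skip
  Position 3 ('d'): freq=2, skip
  Position 4 ('b'): freq=4, skip
  Position 5 ('c'): freq=2, skip
  Position 6 ('b'): freq=4, skip
  Position 7 ('b'): freq=4, skip
  No unique character found => answer = -1

-1


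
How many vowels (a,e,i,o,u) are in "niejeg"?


Input: niejeg
Checking each character:
  'n' at position 0: consonant
  'i' at position 1: vowel (running total: 1)
  'e' at position 2: vowel (running total: 2)
  'j' at position 3: consonant
  'e' at position 4: vowel (running total: 3)
  'g' at position 5: consonant
Total vowels: 3

3


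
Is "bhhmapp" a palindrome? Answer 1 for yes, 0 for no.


Input: bhhmapp
Reversed: ppamhhb
  Compare pos 0 ('b') with pos 6 ('p'): MISMATCH
  Compare pos 1 ('h') with pos 5 ('p'): MISMATCH
  Compare pos 2 ('h') with pos 4 ('a'): MISMATCH
Result: not a palindrome

0


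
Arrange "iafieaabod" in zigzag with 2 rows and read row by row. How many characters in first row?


Zigzag "iafieaabod" into 2 rows:
Placing characters:
  'i' => row 0
  'a' => row 1
  'f' => row 0
  'i' => row 1
  'e' => row 0
  'a' => row 1
  'a' => row 0
  'b' => row 1
  'o' => row 0
  'd' => row 1
Rows:
  Row 0: "ifeao"
  Row 1: "aiabd"
First row length: 5

5


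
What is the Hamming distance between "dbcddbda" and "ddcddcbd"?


Comparing "dbcddbda" and "ddcddcbd" position by position:
  Position 0: 'd' vs 'd' => same
  Position 1: 'b' vs 'd' => differ
  Position 2: 'c' vs 'c' => same
  Position 3: 'd' vs 'd' => same
  Position 4: 'd' vs 'd' => same
  Position 5: 'b' vs 'c' => differ
  Position 6: 'd' vs 'b' => differ
  Position 7: 'a' vs 'd' => differ
Total differences (Hamming distance): 4

4


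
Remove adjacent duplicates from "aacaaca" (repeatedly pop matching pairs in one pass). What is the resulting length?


Input: aacaaca
Stack-based adjacent duplicate removal:
  Read 'a': push. Stack: a
  Read 'a': matches stack top 'a' => pop. Stack: (empty)
  Read 'c': push. Stack: c
  Read 'a': push. Stack: ca
  Read 'a': matches stack top 'a' => pop. Stack: c
  Read 'c': matches stack top 'c' => pop. Stack: (empty)
  Read 'a': push. Stack: a
Final stack: "a" (length 1)

1


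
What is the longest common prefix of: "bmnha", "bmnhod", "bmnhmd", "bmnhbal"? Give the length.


Words: bmnha, bmnhod, bmnhmd, bmnhbal
  Position 0: all 'b' => match
  Position 1: all 'm' => match
  Position 2: all 'n' => match
  Position 3: all 'h' => match
  Position 4: ('a', 'o', 'm', 'b') => mismatch, stop
LCP = "bmnh" (length 4)

4


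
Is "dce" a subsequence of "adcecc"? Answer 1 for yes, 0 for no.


Check if "dce" is a subsequence of "adcecc"
Greedy scan:
  Position 0 ('a'): no match needed
  Position 1 ('d'): matches sub[0] = 'd'
  Position 2 ('c'): matches sub[1] = 'c'
  Position 3 ('e'): matches sub[2] = 'e'
  Position 4 ('c'): no match needed
  Position 5 ('c'): no match needed
All 3 characters matched => is a subsequence

1


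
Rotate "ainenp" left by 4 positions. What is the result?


Input: "ainenp", rotate left by 4
First 4 characters: "aine"
Remaining characters: "np"
Concatenate remaining + first: "np" + "aine" = "npaine"

npaine


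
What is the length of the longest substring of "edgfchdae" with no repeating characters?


Input: "edgfchdae"
Sliding window (track last position of each char):
  Position 0 ('e'): window [0,0] length 1 -- new best
  Position 1 ('d'): window [0,1] length 2 -- new best
  Position 2 ('g'): window [0,2] length 3 -- new best
  Position 3 ('f'): window [0,3] length 4 -- new best
  Position 4 ('c'): window [0,4] length 5 -- new best
  Position 5 ('h'): window [0,5] length 6 -- new best
  Position 6 ('d'): repeat (last at 1), move window start to 2
  Position 6 ('d'): window [2,6] length 5
  Position 7 ('a'): window [2,7] length 6
  Position 8 ('e'): window [2,8] length 7 -- new best
Longest substring with no repeats: "gfchdae" with length 7

7


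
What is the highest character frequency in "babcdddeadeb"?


Input: babcdddeadeb
Character counts:
  'a': 2
  'b': 3
  'c': 1
  'd': 4
  'e': 2
Maximum frequency: 4

4


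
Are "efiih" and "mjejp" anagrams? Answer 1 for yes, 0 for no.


Strings: "efiih", "mjejp"
Sorted first:  efhii
Sorted second: ejjmp
Differ at position 1: 'f' vs 'j' => not anagrams

0


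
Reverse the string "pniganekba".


Input: pniganekba
Reading characters right to left:
  Position 9: 'a'
  Position 8: 'b'
  Position 7: 'k'
  Position 6: 'e'
  Position 5: 'n'
  Position 4: 'a'
  Position 3: 'g'
  Position 2: 'i'
  Position 1: 'n'
  Position 0: 'p'
Reversed: abkenaginp

abkenaginp


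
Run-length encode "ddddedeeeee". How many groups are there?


Input: ddddedeeeee
Scanning for consecutive runs:
  Group 1: 'd' x 4 (positions 0-3)
  Group 2: 'e' x 1 (positions 4-4)
  Group 3: 'd' x 1 (positions 5-5)
  Group 4: 'e' x 5 (positions 6-10)
Total groups: 4

4


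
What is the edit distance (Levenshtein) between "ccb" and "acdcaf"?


Computing edit distance: "ccb" -> "acdcaf"
DP table:
           a    c    d    c    a    f
      0    1    2    3    4    5    6
  c   1    1    1    2    3    4    5
  c   2    2    1    2    2    3    4
  b   3    3    2    2    3    3    4
Edit distance = dp[3][6] = 4

4


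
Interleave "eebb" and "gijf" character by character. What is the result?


Interleaving "eebb" and "gijf":
  Position 0: 'e' from first, 'g' from second => "eg"
  Position 1: 'e' from first, 'i' from second => "ei"
  Position 2: 'b' from first, 'j' from second => "bj"
  Position 3: 'b' from first, 'f' from second => "bf"
Result: egeibjbf

egeibjbf


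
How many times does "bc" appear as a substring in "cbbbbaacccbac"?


Searching for "bc" in "cbbbbaacccbac"
Scanning each position:
  Position 0: "cb" => no
  Position 1: "bb" => no
  Position 2: "bb" => no
  Position 3: "bb" => no
  Position 4: "ba" => no
  Position 5: "aa" => no
  Position 6: "ac" => no
  Position 7: "cc" => no
  Position 8: "cc" => no
  Position 9: "cb" => no
  Position 10: "ba" => no
  Position 11: "ac" => no
Total occurrences: 0

0


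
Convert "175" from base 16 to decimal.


Input: "175" in base 16
Positional expansion:
  Digit '1' (value 1) x 16^2 = 256
  Digit '7' (value 7) x 16^1 = 112
  Digit '5' (value 5) x 16^0 = 5
Sum = 373

373


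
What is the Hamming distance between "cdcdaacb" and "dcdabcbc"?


Comparing "cdcdaacb" and "dcdabcbc" position by position:
  Position 0: 'c' vs 'd' => differ
  Position 1: 'd' vs 'c' => differ
  Position 2: 'c' vs 'd' => differ
  Position 3: 'd' vs 'a' => differ
  Position 4: 'a' vs 'b' => differ
  Position 5: 'a' vs 'c' => differ
  Position 6: 'c' vs 'b' => differ
  Position 7: 'b' vs 'c' => differ
Total differences (Hamming distance): 8

8


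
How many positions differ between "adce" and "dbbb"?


Comparing "adce" and "dbbb" position by position:
  Position 0: 'a' vs 'd' => DIFFER
  Position 1: 'd' vs 'b' => DIFFER
  Position 2: 'c' vs 'b' => DIFFER
  Position 3: 'e' vs 'b' => DIFFER
Positions that differ: 4

4


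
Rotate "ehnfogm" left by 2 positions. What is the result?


Input: "ehnfogm", rotate left by 2
First 2 characters: "eh"
Remaining characters: "nfogm"
Concatenate remaining + first: "nfogm" + "eh" = "nfogmeh"

nfogmeh


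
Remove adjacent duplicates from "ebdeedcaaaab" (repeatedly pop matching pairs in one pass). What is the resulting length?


Input: ebdeedcaaaab
Stack-based adjacent duplicate removal:
  Read 'e': push. Stack: e
  Read 'b': push. Stack: eb
  Read 'd': push. Stack: ebd
  Read 'e': push. Stack: ebde
  Read 'e': matches stack top 'e' => pop. Stack: ebd
  Read 'd': matches stack top 'd' => pop. Stack: eb
  Read 'c': push. Stack: ebc
  Read 'a': push. Stack: ebca
  Read 'a': matches stack top 'a' => pop. Stack: ebc
  Read 'a': push. Stack: ebca
  Read 'a': matches stack top 'a' => pop. Stack: ebc
  Read 'b': push. Stack: ebcb
Final stack: "ebcb" (length 4)

4


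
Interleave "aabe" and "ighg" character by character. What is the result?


Interleaving "aabe" and "ighg":
  Position 0: 'a' from first, 'i' from second => "ai"
  Position 1: 'a' from first, 'g' from second => "ag"
  Position 2: 'b' from first, 'h' from second => "bh"
  Position 3: 'e' from first, 'g' from second => "eg"
Result: aiagbheg

aiagbheg


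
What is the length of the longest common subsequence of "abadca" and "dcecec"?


LCS of "abadca" and "dcecec"
DP table:
           d    c    e    c    e    c
      0    0    0    0    0    0    0
  a   0    0    0    0    0    0    0
  b   0    0    0    0    0    0    0
  a   0    0    0    0    0    0    0
  d   0    1    1    1    1    1    1
  c   0    1    2    2    2    2    2
  a   0    1    2    2    2    2    2
LCS length = dp[6][6] = 2

2


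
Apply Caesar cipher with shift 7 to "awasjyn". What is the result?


Caesar cipher: shift "awasjyn" by 7
  'a' (pos 0) + 7 = pos 7 = 'h'
  'w' (pos 22) + 7 = pos 3 = 'd'
  'a' (pos 0) + 7 = pos 7 = 'h'
  's' (pos 18) + 7 = pos 25 = 'z'
  'j' (pos 9) + 7 = pos 16 = 'q'
  'y' (pos 24) + 7 = pos 5 = 'f'
  'n' (pos 13) + 7 = pos 20 = 'u'
Result: hdhzqfu

hdhzqfu


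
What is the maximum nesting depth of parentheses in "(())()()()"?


Input: "(())()()()"
Tracking depth:
  Position 0 '(': depth becomes 1
  Position 1 '(': depth becomes 2
  Position 2 ')': depth becomes 1
  Position 3 ')': depth becomes 0
  Position 4 '(': depth becomes 1
  Position 5 ')': depth becomes 0
  Position 6 '(': depth becomes 1
  Position 7 ')': depth becomes 0
  Position 8 '(': depth becomes 1
  Position 9 ')': depth becomes 0
Maximum depth reached: 2

2


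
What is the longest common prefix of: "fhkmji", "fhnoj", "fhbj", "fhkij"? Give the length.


Words: fhkmji, fhnoj, fhbj, fhkij
  Position 0: all 'f' => match
  Position 1: all 'h' => match
  Position 2: ('k', 'n', 'b', 'k') => mismatch, stop
LCP = "fh" (length 2)

2


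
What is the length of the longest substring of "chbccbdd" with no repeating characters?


Input: "chbccbdd"
Sliding window (track last position of each char):
  Position 0 ('c'): window [0,0] length 1 -- new best
  Position 1 ('h'): window [0,1] length 2 -- new best
  Position 2 ('b'): window [0,2] length 3 -- new best
  Position 3 ('c'): repeat (last at 0), move window start to 1
  Position 3 ('c'): window [1,3] length 3
  Position 4 ('c'): repeat (last at 3), move window start to 4
  Position 4 ('c'): window [4,4] length 1
  Position 5 ('b'): window [4,5] length 2
  Position 6 ('d'): window [4,6] length 3
  Position 7 ('d'): repeat (last at 6), move window start to 7
  Position 7 ('d'): window [7,7] length 1
Longest substring with no repeats: "chb" with length 3

3


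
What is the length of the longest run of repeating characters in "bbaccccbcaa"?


Input: "bbaccccbcaa"
Scanning for longest run:
  Position 1 ('b'): continues run of 'b', length=2
  Position 2 ('a'): new char, reset run to 1
  Position 3 ('c'): new char, reset run to 1
  Position 4 ('c'): continues run of 'c', length=2
  Position 5 ('c'): continues run of 'c', length=3
  Position 6 ('c'): continues run of 'c', length=4
  Position 7 ('b'): new char, reset run to 1
  Position 8 ('c'): new char, reset run to 1
  Position 9 ('a'): new char, reset run to 1
  Position 10 ('a'): continues run of 'a', length=2
Longest run: 'c' with length 4

4


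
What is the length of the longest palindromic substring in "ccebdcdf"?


Input: "ccebdcdf"
Checking substrings for palindromes:
  [4:7] "dcd" (len 3) => palindrome
  [0:2] "cc" (len 2) => palindrome
Longest palindromic substring: "dcd" with length 3

3


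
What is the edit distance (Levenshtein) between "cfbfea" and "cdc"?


Computing edit distance: "cfbfea" -> "cdc"
DP table:
           c    d    c
      0    1    2    3
  c   1    0    1    2
  f   2    1    1    2
  b   3    2    2    2
  f   4    3    3    3
  e   5    4    4    4
  a   6    5    5    5
Edit distance = dp[6][3] = 5

5


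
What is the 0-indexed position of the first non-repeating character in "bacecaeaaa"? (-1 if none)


Input: bacecaeaaa
Character frequencies:
  'a': 5
  'b': 1
  'c': 2
  'e': 2
Scanning left to right for freq == 1:
  Position 0 ('b'): unique! => answer = 0

0


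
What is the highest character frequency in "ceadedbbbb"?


Input: ceadedbbbb
Character counts:
  'a': 1
  'b': 4
  'c': 1
  'd': 2
  'e': 2
Maximum frequency: 4

4


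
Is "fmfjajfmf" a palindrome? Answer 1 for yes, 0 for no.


Input: fmfjajfmf
Reversed: fmfjajfmf
  Compare pos 0 ('f') with pos 8 ('f'): match
  Compare pos 1 ('m') with pos 7 ('m'): match
  Compare pos 2 ('f') with pos 6 ('f'): match
  Compare pos 3 ('j') with pos 5 ('j'): match
Result: palindrome

1


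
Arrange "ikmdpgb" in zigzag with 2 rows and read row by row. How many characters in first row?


Zigzag "ikmdpgb" into 2 rows:
Placing characters:
  'i' => row 0
  'k' => row 1
  'm' => row 0
  'd' => row 1
  'p' => row 0
  'g' => row 1
  'b' => row 0
Rows:
  Row 0: "impb"
  Row 1: "kdg"
First row length: 4

4


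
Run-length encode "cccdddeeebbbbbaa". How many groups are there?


Input: cccdddeeebbbbbaa
Scanning for consecutive runs:
  Group 1: 'c' x 3 (positions 0-2)
  Group 2: 'd' x 3 (positions 3-5)
  Group 3: 'e' x 3 (positions 6-8)
  Group 4: 'b' x 5 (positions 9-13)
  Group 5: 'a' x 2 (positions 14-15)
Total groups: 5

5


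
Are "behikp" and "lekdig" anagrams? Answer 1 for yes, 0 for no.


Strings: "behikp", "lekdig"
Sorted first:  behikp
Sorted second: degikl
Differ at position 0: 'b' vs 'd' => not anagrams

0


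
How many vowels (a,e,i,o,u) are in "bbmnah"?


Input: bbmnah
Checking each character:
  'b' at position 0: consonant
  'b' at position 1: consonant
  'm' at position 2: consonant
  'n' at position 3: consonant
  'a' at position 4: vowel (running total: 1)
  'h' at position 5: consonant
Total vowels: 1

1


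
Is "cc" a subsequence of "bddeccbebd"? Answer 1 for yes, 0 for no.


Check if "cc" is a subsequence of "bddeccbebd"
Greedy scan:
  Position 0 ('b'): no match needed
  Position 1 ('d'): no match needed
  Position 2 ('d'): no match needed
  Position 3 ('e'): no match needed
  Position 4 ('c'): matches sub[0] = 'c'
  Position 5 ('c'): matches sub[1] = 'c'
  Position 6 ('b'): no match needed
  Position 7 ('e'): no match needed
  Position 8 ('b'): no match needed
  Position 9 ('d'): no match needed
All 2 characters matched => is a subsequence

1


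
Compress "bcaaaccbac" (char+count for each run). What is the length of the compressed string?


Input: bcaaaccbac
Runs:
  'b' x 1 => "b1"
  'c' x 1 => "c1"
  'a' x 3 => "a3"
  'c' x 2 => "c2"
  'b' x 1 => "b1"
  'a' x 1 => "a1"
  'c' x 1 => "c1"
Compressed: "b1c1a3c2b1a1c1"
Compressed length: 14

14


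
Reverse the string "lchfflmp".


Input: lchfflmp
Reading characters right to left:
  Position 7: 'p'
  Position 6: 'm'
  Position 5: 'l'
  Position 4: 'f'
  Position 3: 'f'
  Position 2: 'h'
  Position 1: 'c'
  Position 0: 'l'
Reversed: pmlffhcl

pmlffhcl


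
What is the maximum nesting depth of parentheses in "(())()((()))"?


Input: "(())()((()))"
Tracking depth:
  Position 0 '(': depth becomes 1
  Position 1 '(': depth becomes 2
  Position 2 ')': depth becomes 1
  Position 3 ')': depth becomes 0
  Position 4 '(': depth becomes 1
  Position 5 ')': depth becomes 0
  Position 6 '(': depth becomes 1
  Position 7 '(': depth becomes 2
  Position 8 '(': depth becomes 3
  Position 9 ')': depth becomes 2
  Position 10 ')': depth becomes 1
  Position 11 ')': depth becomes 0
Maximum depth reached: 3

3


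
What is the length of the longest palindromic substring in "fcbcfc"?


Input: "fcbcfc"
Checking substrings for palindromes:
  [0:5] "fcbcf" (len 5) => palindrome
  [1:4] "cbc" (len 3) => palindrome
  [3:6] "cfc" (len 3) => palindrome
Longest palindromic substring: "fcbcf" with length 5

5


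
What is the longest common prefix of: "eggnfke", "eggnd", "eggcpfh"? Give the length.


Words: eggnfke, eggnd, eggcpfh
  Position 0: all 'e' => match
  Position 1: all 'g' => match
  Position 2: all 'g' => match
  Position 3: ('n', 'n', 'c') => mismatch, stop
LCP = "egg" (length 3)

3


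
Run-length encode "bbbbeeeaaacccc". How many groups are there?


Input: bbbbeeeaaacccc
Scanning for consecutive runs:
  Group 1: 'b' x 4 (positions 0-3)
  Group 2: 'e' x 3 (positions 4-6)
  Group 3: 'a' x 3 (positions 7-9)
  Group 4: 'c' x 4 (positions 10-13)
Total groups: 4

4


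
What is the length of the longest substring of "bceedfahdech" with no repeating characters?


Input: "bceedfahdech"
Sliding window (track last position of each char):
  Position 0 ('b'): window [0,0] length 1 -- new best
  Position 1 ('c'): window [0,1] length 2 -- new best
  Position 2 ('e'): window [0,2] length 3 -- new best
  Position 3 ('e'): repeat (last at 2), move window start to 3
  Position 3 ('e'): window [3,3] length 1
  Position 4 ('d'): window [3,4] length 2
  Position 5 ('f'): window [3,5] length 3
  Position 6 ('a'): window [3,6] length 4 -- new best
  Position 7 ('h'): window [3,7] length 5 -- new best
  Position 8 ('d'): repeat (last at 4), move window start to 5
  Position 8 ('d'): window [5,8] length 4
  Position 9 ('e'): window [5,9] length 5
  Position 10 ('c'): window [5,10] length 6 -- new best
  Position 11 ('h'): repeat (last at 7), move window start to 8
  Position 11 ('h'): window [8,11] length 4
Longest substring with no repeats: "fahdec" with length 6

6


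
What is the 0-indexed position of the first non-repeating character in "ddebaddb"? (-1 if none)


Input: ddebaddb
Character frequencies:
  'a': 1
  'b': 2
  'd': 4
  'e': 1
Scanning left to right for freq == 1:
  Position 0 ('d'): freq=4, skip
  Position 1 ('d'): freq=4, skip
  Position 2 ('e'): unique! => answer = 2

2


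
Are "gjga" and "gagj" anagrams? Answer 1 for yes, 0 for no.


Strings: "gjga", "gagj"
Sorted first:  aggj
Sorted second: aggj
Sorted forms match => anagrams

1


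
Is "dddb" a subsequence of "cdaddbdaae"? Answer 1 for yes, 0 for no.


Check if "dddb" is a subsequence of "cdaddbdaae"
Greedy scan:
  Position 0 ('c'): no match needed
  Position 1 ('d'): matches sub[0] = 'd'
  Position 2 ('a'): no match needed
  Position 3 ('d'): matches sub[1] = 'd'
  Position 4 ('d'): matches sub[2] = 'd'
  Position 5 ('b'): matches sub[3] = 'b'
  Position 6 ('d'): no match needed
  Position 7 ('a'): no match needed
  Position 8 ('a'): no match needed
  Position 9 ('e'): no match needed
All 4 characters matched => is a subsequence

1


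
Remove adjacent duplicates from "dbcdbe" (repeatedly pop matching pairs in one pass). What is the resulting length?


Input: dbcdbe
Stack-based adjacent duplicate removal:
  Read 'd': push. Stack: d
  Read 'b': push. Stack: db
  Read 'c': push. Stack: dbc
  Read 'd': push. Stack: dbcd
  Read 'b': push. Stack: dbcdb
  Read 'e': push. Stack: dbcdbe
Final stack: "dbcdbe" (length 6)

6


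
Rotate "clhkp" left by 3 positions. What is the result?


Input: "clhkp", rotate left by 3
First 3 characters: "clh"
Remaining characters: "kp"
Concatenate remaining + first: "kp" + "clh" = "kpclh"

kpclh


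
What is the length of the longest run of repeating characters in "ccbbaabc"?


Input: "ccbbaabc"
Scanning for longest run:
  Position 1 ('c'): continues run of 'c', length=2
  Position 2 ('b'): new char, reset run to 1
  Position 3 ('b'): continues run of 'b', length=2
  Position 4 ('a'): new char, reset run to 1
  Position 5 ('a'): continues run of 'a', length=2
  Position 6 ('b'): new char, reset run to 1
  Position 7 ('c'): new char, reset run to 1
Longest run: 'c' with length 2

2


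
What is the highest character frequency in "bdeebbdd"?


Input: bdeebbdd
Character counts:
  'b': 3
  'd': 3
  'e': 2
Maximum frequency: 3

3


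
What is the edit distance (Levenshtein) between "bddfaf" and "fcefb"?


Computing edit distance: "bddfaf" -> "fcefb"
DP table:
           f    c    e    f    b
      0    1    2    3    4    5
  b   1    1    2    3    4    4
  d   2    2    2    3    4    5
  d   3    3    3    3    4    5
  f   4    3    4    4    3    4
  a   5    4    4    5    4    4
  f   6    5    5    5    5    5
Edit distance = dp[6][5] = 5

5


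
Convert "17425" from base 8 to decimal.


Input: "17425" in base 8
Positional expansion:
  Digit '1' (value 1) x 8^4 = 4096
  Digit '7' (value 7) x 8^3 = 3584
  Digit '4' (value 4) x 8^2 = 256
  Digit '2' (value 2) x 8^1 = 16
  Digit '5' (value 5) x 8^0 = 5
Sum = 7957

7957


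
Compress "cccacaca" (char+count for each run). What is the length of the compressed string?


Input: cccacaca
Runs:
  'c' x 3 => "c3"
  'a' x 1 => "a1"
  'c' x 1 => "c1"
  'a' x 1 => "a1"
  'c' x 1 => "c1"
  'a' x 1 => "a1"
Compressed: "c3a1c1a1c1a1"
Compressed length: 12

12


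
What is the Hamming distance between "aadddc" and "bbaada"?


Comparing "aadddc" and "bbaada" position by position:
  Position 0: 'a' vs 'b' => differ
  Position 1: 'a' vs 'b' => differ
  Position 2: 'd' vs 'a' => differ
  Position 3: 'd' vs 'a' => differ
  Position 4: 'd' vs 'd' => same
  Position 5: 'c' vs 'a' => differ
Total differences (Hamming distance): 5

5


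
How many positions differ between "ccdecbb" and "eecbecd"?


Comparing "ccdecbb" and "eecbecd" position by position:
  Position 0: 'c' vs 'e' => DIFFER
  Position 1: 'c' vs 'e' => DIFFER
  Position 2: 'd' vs 'c' => DIFFER
  Position 3: 'e' vs 'b' => DIFFER
  Position 4: 'c' vs 'e' => DIFFER
  Position 5: 'b' vs 'c' => DIFFER
  Position 6: 'b' vs 'd' => DIFFER
Positions that differ: 7

7


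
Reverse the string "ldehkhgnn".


Input: ldehkhgnn
Reading characters right to left:
  Position 8: 'n'
  Position 7: 'n'
  Position 6: 'g'
  Position 5: 'h'
  Position 4: 'k'
  Position 3: 'h'
  Position 2: 'e'
  Position 1: 'd'
  Position 0: 'l'
Reversed: nnghkhedl

nnghkhedl


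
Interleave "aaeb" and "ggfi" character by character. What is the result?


Interleaving "aaeb" and "ggfi":
  Position 0: 'a' from first, 'g' from second => "ag"
  Position 1: 'a' from first, 'g' from second => "ag"
  Position 2: 'e' from first, 'f' from second => "ef"
  Position 3: 'b' from first, 'i' from second => "bi"
Result: agagefbi

agagefbi


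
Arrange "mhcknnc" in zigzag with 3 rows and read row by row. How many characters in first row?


Zigzag "mhcknnc" into 3 rows:
Placing characters:
  'm' => row 0
  'h' => row 1
  'c' => row 2
  'k' => row 1
  'n' => row 0
  'n' => row 1
  'c' => row 2
Rows:
  Row 0: "mn"
  Row 1: "hkn"
  Row 2: "cc"
First row length: 2

2


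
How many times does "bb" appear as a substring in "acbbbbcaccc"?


Searching for "bb" in "acbbbbcaccc"
Scanning each position:
  Position 0: "ac" => no
  Position 1: "cb" => no
  Position 2: "bb" => MATCH
  Position 3: "bb" => MATCH
  Position 4: "bb" => MATCH
  Position 5: "bc" => no
  Position 6: "ca" => no
  Position 7: "ac" => no
  Position 8: "cc" => no
  Position 9: "cc" => no
Total occurrences: 3

3


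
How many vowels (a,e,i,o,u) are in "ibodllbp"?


Input: ibodllbp
Checking each character:
  'i' at position 0: vowel (running total: 1)
  'b' at position 1: consonant
  'o' at position 2: vowel (running total: 2)
  'd' at position 3: consonant
  'l' at position 4: consonant
  'l' at position 5: consonant
  'b' at position 6: consonant
  'p' at position 7: consonant
Total vowels: 2

2


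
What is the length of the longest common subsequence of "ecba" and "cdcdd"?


LCS of "ecba" and "cdcdd"
DP table:
           c    d    c    d    d
      0    0    0    0    0    0
  e   0    0    0    0    0    0
  c   0    1    1    1    1    1
  b   0    1    1    1    1    1
  a   0    1    1    1    1    1
LCS length = dp[4][5] = 1

1


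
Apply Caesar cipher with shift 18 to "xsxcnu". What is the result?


Caesar cipher: shift "xsxcnu" by 18
  'x' (pos 23) + 18 = pos 15 = 'p'
  's' (pos 18) + 18 = pos 10 = 'k'
  'x' (pos 23) + 18 = pos 15 = 'p'
  'c' (pos 2) + 18 = pos 20 = 'u'
  'n' (pos 13) + 18 = pos 5 = 'f'
  'u' (pos 20) + 18 = pos 12 = 'm'
Result: pkpufm

pkpufm


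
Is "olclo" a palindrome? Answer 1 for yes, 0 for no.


Input: olclo
Reversed: olclo
  Compare pos 0 ('o') with pos 4 ('o'): match
  Compare pos 1 ('l') with pos 3 ('l'): match
Result: palindrome

1


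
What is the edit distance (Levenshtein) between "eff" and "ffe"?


Computing edit distance: "eff" -> "ffe"
DP table:
           f    f    e
      0    1    2    3
  e   1    1    2    2
  f   2    1    1    2
  f   3    2    1    2
Edit distance = dp[3][3] = 2

2


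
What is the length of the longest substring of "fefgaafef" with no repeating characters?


Input: "fefgaafef"
Sliding window (track last position of each char):
  Position 0 ('f'): window [0,0] length 1 -- new best
  Position 1 ('e'): window [0,1] length 2 -- new best
  Position 2 ('f'): repeat (last at 0), move window start to 1
  Position 2 ('f'): window [1,2] length 2
  Position 3 ('g'): window [1,3] length 3 -- new best
  Position 4 ('a'): window [1,4] length 4 -- new best
  Position 5 ('a'): repeat (last at 4), move window start to 5
  Position 5 ('a'): window [5,5] length 1
  Position 6 ('f'): window [5,6] length 2
  Position 7 ('e'): window [5,7] length 3
  Position 8 ('f'): repeat (last at 6), move window start to 7
  Position 8 ('f'): window [7,8] length 2
Longest substring with no repeats: "efga" with length 4

4


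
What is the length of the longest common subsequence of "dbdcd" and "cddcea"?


LCS of "dbdcd" and "cddcea"
DP table:
           c    d    d    c    e    a
      0    0    0    0    0    0    0
  d   0    0    1    1    1    1    1
  b   0    0    1    1    1    1    1
  d   0    0    1    2    2    2    2
  c   0    1    1    2    3    3    3
  d   0    1    2    2    3    3    3
LCS length = dp[5][6] = 3

3
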